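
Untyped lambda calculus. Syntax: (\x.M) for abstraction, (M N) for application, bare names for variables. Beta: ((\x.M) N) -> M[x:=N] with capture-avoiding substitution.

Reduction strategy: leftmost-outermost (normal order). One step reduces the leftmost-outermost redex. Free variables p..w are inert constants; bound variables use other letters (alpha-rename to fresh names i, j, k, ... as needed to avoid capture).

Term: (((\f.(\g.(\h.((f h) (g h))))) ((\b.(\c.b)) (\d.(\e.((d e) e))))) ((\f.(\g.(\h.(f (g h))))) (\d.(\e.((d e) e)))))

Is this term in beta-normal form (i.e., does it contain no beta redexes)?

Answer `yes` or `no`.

Term: (((\f.(\g.(\h.((f h) (g h))))) ((\b.(\c.b)) (\d.(\e.((d e) e))))) ((\f.(\g.(\h.(f (g h))))) (\d.(\e.((d e) e)))))
Found 3 beta redex(es).

Answer: no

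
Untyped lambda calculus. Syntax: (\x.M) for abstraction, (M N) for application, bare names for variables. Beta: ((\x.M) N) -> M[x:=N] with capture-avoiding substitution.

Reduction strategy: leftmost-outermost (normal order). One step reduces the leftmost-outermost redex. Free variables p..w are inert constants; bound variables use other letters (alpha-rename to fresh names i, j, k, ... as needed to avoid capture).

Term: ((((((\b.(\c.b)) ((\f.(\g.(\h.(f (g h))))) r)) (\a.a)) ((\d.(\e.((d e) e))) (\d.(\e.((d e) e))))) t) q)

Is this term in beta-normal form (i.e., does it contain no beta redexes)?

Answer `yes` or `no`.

Answer: no

Derivation:
Term: ((((((\b.(\c.b)) ((\f.(\g.(\h.(f (g h))))) r)) (\a.a)) ((\d.(\e.((d e) e))) (\d.(\e.((d e) e))))) t) q)
Found 3 beta redex(es).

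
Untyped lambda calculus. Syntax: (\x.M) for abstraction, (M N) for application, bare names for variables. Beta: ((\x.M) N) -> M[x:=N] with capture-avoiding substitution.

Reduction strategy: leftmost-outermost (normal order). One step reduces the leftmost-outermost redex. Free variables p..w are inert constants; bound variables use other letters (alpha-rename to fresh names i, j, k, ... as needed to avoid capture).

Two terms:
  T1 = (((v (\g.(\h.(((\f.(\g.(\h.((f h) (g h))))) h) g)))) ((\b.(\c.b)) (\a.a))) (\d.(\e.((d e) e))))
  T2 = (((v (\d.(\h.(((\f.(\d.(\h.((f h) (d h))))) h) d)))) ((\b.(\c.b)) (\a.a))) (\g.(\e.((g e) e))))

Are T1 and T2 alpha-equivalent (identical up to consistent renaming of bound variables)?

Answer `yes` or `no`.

Term 1: (((v (\g.(\h.(((\f.(\g.(\h.((f h) (g h))))) h) g)))) ((\b.(\c.b)) (\a.a))) (\d.(\e.((d e) e))))
Term 2: (((v (\d.(\h.(((\f.(\d.(\h.((f h) (d h))))) h) d)))) ((\b.(\c.b)) (\a.a))) (\g.(\e.((g e) e))))
Alpha-equivalence: compare structure up to binder renaming.
Result: True

Answer: yes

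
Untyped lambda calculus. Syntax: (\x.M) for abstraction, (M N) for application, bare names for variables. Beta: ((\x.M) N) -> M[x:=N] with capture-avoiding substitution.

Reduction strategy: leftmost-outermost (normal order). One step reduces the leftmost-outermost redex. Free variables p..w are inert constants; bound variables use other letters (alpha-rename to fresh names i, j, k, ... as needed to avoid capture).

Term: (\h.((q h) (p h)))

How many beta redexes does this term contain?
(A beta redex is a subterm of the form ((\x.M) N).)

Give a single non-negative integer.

Term: (\h.((q h) (p h)))
  (no redexes)
Total redexes: 0

Answer: 0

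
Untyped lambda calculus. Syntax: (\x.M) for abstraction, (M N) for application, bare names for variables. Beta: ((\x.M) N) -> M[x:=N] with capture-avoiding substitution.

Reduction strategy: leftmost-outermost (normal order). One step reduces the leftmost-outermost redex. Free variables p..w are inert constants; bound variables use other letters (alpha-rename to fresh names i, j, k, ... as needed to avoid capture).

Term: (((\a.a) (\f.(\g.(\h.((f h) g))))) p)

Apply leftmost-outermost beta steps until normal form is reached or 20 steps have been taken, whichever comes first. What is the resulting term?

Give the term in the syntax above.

Answer: (\g.(\h.((p h) g)))

Derivation:
Step 0: (((\a.a) (\f.(\g.(\h.((f h) g))))) p)
Step 1: ((\f.(\g.(\h.((f h) g)))) p)
Step 2: (\g.(\h.((p h) g)))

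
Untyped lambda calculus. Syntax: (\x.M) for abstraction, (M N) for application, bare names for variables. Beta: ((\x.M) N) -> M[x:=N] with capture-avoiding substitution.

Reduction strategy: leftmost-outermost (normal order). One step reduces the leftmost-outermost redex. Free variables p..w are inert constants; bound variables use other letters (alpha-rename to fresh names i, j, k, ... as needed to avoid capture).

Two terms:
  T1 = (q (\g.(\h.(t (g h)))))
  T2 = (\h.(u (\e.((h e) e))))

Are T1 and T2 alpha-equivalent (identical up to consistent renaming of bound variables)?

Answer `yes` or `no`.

Term 1: (q (\g.(\h.(t (g h)))))
Term 2: (\h.(u (\e.((h e) e))))
Alpha-equivalence: compare structure up to binder renaming.
Result: False

Answer: no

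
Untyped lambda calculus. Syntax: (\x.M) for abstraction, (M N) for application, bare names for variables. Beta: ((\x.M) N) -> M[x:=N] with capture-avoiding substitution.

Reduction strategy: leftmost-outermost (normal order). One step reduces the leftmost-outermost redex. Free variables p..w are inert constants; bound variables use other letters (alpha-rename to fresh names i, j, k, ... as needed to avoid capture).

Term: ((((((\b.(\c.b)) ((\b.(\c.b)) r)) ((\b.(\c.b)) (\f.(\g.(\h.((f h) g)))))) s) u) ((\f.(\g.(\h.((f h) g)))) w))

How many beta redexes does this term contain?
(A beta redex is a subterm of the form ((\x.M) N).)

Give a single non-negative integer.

Term: ((((((\b.(\c.b)) ((\b.(\c.b)) r)) ((\b.(\c.b)) (\f.(\g.(\h.((f h) g)))))) s) u) ((\f.(\g.(\h.((f h) g)))) w))
  Redex: ((\b.(\c.b)) ((\b.(\c.b)) r))
  Redex: ((\b.(\c.b)) r)
  Redex: ((\b.(\c.b)) (\f.(\g.(\h.((f h) g)))))
  Redex: ((\f.(\g.(\h.((f h) g)))) w)
Total redexes: 4

Answer: 4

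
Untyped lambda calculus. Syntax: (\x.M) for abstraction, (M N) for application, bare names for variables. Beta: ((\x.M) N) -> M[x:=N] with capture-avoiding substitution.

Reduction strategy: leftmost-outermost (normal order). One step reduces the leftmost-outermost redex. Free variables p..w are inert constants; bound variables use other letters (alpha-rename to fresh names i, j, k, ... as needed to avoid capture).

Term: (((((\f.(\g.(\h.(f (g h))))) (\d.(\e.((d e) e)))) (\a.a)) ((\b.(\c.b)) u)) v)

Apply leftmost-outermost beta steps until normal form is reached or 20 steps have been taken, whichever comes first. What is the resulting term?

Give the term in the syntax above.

Step 0: (((((\f.(\g.(\h.(f (g h))))) (\d.(\e.((d e) e)))) (\a.a)) ((\b.(\c.b)) u)) v)
Step 1: ((((\g.(\h.((\d.(\e.((d e) e))) (g h)))) (\a.a)) ((\b.(\c.b)) u)) v)
Step 2: (((\h.((\d.(\e.((d e) e))) ((\a.a) h))) ((\b.(\c.b)) u)) v)
Step 3: (((\d.(\e.((d e) e))) ((\a.a) ((\b.(\c.b)) u))) v)
Step 4: ((\e.((((\a.a) ((\b.(\c.b)) u)) e) e)) v)
Step 5: ((((\a.a) ((\b.(\c.b)) u)) v) v)
Step 6: ((((\b.(\c.b)) u) v) v)
Step 7: (((\c.u) v) v)
Step 8: (u v)

Answer: (u v)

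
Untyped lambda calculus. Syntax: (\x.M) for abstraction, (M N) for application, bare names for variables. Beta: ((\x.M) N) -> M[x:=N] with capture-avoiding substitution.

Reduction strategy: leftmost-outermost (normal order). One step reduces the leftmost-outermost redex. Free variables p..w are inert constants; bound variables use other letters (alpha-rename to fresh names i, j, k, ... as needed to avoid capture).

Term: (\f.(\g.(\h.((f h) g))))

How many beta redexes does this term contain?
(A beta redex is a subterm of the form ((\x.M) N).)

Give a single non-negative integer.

Answer: 0

Derivation:
Term: (\f.(\g.(\h.((f h) g))))
  (no redexes)
Total redexes: 0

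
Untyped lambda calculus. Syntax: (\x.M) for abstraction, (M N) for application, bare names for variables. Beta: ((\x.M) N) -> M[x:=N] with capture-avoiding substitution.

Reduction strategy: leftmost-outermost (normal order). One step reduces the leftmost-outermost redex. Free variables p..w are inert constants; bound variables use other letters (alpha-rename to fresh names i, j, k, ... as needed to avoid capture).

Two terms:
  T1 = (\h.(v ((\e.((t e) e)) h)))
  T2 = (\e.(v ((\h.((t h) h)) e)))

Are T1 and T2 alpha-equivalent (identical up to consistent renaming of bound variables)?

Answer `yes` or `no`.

Answer: yes

Derivation:
Term 1: (\h.(v ((\e.((t e) e)) h)))
Term 2: (\e.(v ((\h.((t h) h)) e)))
Alpha-equivalence: compare structure up to binder renaming.
Result: True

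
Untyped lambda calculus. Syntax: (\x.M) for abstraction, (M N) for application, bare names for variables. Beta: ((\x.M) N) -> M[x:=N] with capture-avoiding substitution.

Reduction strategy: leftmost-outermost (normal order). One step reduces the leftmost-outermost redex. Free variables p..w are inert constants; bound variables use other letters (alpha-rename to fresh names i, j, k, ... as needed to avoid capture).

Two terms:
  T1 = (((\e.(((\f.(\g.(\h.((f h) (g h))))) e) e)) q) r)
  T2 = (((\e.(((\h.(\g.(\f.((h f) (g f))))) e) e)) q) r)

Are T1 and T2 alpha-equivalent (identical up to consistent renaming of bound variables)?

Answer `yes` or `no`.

Term 1: (((\e.(((\f.(\g.(\h.((f h) (g h))))) e) e)) q) r)
Term 2: (((\e.(((\h.(\g.(\f.((h f) (g f))))) e) e)) q) r)
Alpha-equivalence: compare structure up to binder renaming.
Result: True

Answer: yes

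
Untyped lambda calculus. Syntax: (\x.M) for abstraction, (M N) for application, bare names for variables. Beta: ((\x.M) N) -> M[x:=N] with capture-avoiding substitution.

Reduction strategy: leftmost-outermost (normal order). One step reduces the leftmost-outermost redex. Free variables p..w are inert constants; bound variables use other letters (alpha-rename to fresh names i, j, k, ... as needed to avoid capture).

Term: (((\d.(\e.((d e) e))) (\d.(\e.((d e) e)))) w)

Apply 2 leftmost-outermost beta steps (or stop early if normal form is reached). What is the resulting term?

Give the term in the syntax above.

Answer: (((\d.(\e.((d e) e))) w) w)

Derivation:
Step 0: (((\d.(\e.((d e) e))) (\d.(\e.((d e) e)))) w)
Step 1: ((\e.(((\d.(\e.((d e) e))) e) e)) w)
Step 2: (((\d.(\e.((d e) e))) w) w)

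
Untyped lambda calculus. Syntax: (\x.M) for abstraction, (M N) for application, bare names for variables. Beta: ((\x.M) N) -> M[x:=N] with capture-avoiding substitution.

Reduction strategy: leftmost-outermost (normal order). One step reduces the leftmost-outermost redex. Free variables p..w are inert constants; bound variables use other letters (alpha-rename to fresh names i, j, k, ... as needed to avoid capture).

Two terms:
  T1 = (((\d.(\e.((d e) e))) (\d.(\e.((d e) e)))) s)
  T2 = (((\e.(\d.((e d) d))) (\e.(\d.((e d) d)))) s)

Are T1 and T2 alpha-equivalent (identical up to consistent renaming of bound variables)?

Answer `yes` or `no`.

Answer: yes

Derivation:
Term 1: (((\d.(\e.((d e) e))) (\d.(\e.((d e) e)))) s)
Term 2: (((\e.(\d.((e d) d))) (\e.(\d.((e d) d)))) s)
Alpha-equivalence: compare structure up to binder renaming.
Result: True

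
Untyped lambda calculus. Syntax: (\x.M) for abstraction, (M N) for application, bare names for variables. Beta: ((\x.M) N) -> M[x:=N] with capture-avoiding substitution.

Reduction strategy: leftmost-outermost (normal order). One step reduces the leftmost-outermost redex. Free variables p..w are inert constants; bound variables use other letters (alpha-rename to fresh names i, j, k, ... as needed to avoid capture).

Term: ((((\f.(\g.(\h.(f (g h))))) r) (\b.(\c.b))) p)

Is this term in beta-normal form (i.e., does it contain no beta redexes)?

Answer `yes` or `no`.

Term: ((((\f.(\g.(\h.(f (g h))))) r) (\b.(\c.b))) p)
Found 1 beta redex(es).

Answer: no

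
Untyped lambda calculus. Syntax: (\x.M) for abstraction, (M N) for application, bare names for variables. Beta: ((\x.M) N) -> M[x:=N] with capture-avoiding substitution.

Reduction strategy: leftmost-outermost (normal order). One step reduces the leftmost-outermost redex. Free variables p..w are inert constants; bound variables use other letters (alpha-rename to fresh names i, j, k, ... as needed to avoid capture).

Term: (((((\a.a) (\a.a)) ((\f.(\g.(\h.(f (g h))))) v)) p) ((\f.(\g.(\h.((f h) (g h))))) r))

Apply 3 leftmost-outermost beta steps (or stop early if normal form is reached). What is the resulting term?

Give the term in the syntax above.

Step 0: (((((\a.a) (\a.a)) ((\f.(\g.(\h.(f (g h))))) v)) p) ((\f.(\g.(\h.((f h) (g h))))) r))
Step 1: ((((\a.a) ((\f.(\g.(\h.(f (g h))))) v)) p) ((\f.(\g.(\h.((f h) (g h))))) r))
Step 2: ((((\f.(\g.(\h.(f (g h))))) v) p) ((\f.(\g.(\h.((f h) (g h))))) r))
Step 3: (((\g.(\h.(v (g h)))) p) ((\f.(\g.(\h.((f h) (g h))))) r))

Answer: (((\g.(\h.(v (g h)))) p) ((\f.(\g.(\h.((f h) (g h))))) r))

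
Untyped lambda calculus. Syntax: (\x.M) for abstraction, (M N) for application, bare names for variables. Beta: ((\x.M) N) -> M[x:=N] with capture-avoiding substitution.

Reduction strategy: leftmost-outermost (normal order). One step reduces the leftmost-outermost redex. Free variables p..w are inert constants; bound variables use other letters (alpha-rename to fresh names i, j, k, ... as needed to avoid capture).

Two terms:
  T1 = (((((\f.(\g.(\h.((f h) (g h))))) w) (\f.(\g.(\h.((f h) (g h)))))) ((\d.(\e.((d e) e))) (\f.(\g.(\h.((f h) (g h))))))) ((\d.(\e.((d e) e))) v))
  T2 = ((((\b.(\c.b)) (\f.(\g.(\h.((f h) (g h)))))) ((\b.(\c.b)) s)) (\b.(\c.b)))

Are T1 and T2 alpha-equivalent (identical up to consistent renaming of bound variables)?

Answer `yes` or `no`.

Term 1: (((((\f.(\g.(\h.((f h) (g h))))) w) (\f.(\g.(\h.((f h) (g h)))))) ((\d.(\e.((d e) e))) (\f.(\g.(\h.((f h) (g h))))))) ((\d.(\e.((d e) e))) v))
Term 2: ((((\b.(\c.b)) (\f.(\g.(\h.((f h) (g h)))))) ((\b.(\c.b)) s)) (\b.(\c.b)))
Alpha-equivalence: compare structure up to binder renaming.
Result: False

Answer: no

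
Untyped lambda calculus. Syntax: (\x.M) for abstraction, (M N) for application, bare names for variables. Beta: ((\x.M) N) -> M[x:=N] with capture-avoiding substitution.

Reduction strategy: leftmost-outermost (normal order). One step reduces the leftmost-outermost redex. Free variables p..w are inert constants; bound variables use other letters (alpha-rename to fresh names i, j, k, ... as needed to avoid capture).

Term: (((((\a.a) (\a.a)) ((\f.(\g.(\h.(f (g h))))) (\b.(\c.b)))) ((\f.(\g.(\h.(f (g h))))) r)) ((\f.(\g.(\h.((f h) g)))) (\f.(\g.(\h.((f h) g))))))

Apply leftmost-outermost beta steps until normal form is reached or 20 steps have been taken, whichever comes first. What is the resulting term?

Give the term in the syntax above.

Answer: (\c.(\h.(r (\i.(\j.((i j) h))))))

Derivation:
Step 0: (((((\a.a) (\a.a)) ((\f.(\g.(\h.(f (g h))))) (\b.(\c.b)))) ((\f.(\g.(\h.(f (g h))))) r)) ((\f.(\g.(\h.((f h) g)))) (\f.(\g.(\h.((f h) g))))))
Step 1: ((((\a.a) ((\f.(\g.(\h.(f (g h))))) (\b.(\c.b)))) ((\f.(\g.(\h.(f (g h))))) r)) ((\f.(\g.(\h.((f h) g)))) (\f.(\g.(\h.((f h) g))))))
Step 2: ((((\f.(\g.(\h.(f (g h))))) (\b.(\c.b))) ((\f.(\g.(\h.(f (g h))))) r)) ((\f.(\g.(\h.((f h) g)))) (\f.(\g.(\h.((f h) g))))))
Step 3: (((\g.(\h.((\b.(\c.b)) (g h)))) ((\f.(\g.(\h.(f (g h))))) r)) ((\f.(\g.(\h.((f h) g)))) (\f.(\g.(\h.((f h) g))))))
Step 4: ((\h.((\b.(\c.b)) (((\f.(\g.(\h.(f (g h))))) r) h))) ((\f.(\g.(\h.((f h) g)))) (\f.(\g.(\h.((f h) g))))))
Step 5: ((\b.(\c.b)) (((\f.(\g.(\h.(f (g h))))) r) ((\f.(\g.(\h.((f h) g)))) (\f.(\g.(\h.((f h) g)))))))
Step 6: (\c.(((\f.(\g.(\h.(f (g h))))) r) ((\f.(\g.(\h.((f h) g)))) (\f.(\g.(\h.((f h) g)))))))
Step 7: (\c.((\g.(\h.(r (g h)))) ((\f.(\g.(\h.((f h) g)))) (\f.(\g.(\h.((f h) g)))))))
Step 8: (\c.(\h.(r (((\f.(\g.(\h.((f h) g)))) (\f.(\g.(\h.((f h) g))))) h))))
Step 9: (\c.(\h.(r ((\g.(\h.(((\f.(\g.(\h.((f h) g)))) h) g))) h))))
Step 10: (\c.(\h.(r (\i.(((\f.(\g.(\h.((f h) g)))) i) h)))))
Step 11: (\c.(\h.(r (\i.((\g.(\h.((i h) g))) h)))))
Step 12: (\c.(\h.(r (\i.(\j.((i j) h))))))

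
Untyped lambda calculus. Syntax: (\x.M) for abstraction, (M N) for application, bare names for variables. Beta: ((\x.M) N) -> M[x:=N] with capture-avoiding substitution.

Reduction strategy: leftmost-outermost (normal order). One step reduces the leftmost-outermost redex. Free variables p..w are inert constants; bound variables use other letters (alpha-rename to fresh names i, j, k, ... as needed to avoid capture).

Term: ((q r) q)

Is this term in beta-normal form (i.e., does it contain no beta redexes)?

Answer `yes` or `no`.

Term: ((q r) q)
No beta redexes found.

Answer: yes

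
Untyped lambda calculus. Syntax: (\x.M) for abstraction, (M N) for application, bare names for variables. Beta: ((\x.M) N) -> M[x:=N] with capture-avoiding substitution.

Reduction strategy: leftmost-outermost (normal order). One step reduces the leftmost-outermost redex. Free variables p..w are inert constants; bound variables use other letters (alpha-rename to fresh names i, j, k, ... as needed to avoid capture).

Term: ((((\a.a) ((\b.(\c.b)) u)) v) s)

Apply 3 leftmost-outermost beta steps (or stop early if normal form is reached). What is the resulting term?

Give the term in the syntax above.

Step 0: ((((\a.a) ((\b.(\c.b)) u)) v) s)
Step 1: ((((\b.(\c.b)) u) v) s)
Step 2: (((\c.u) v) s)
Step 3: (u s)

Answer: (u s)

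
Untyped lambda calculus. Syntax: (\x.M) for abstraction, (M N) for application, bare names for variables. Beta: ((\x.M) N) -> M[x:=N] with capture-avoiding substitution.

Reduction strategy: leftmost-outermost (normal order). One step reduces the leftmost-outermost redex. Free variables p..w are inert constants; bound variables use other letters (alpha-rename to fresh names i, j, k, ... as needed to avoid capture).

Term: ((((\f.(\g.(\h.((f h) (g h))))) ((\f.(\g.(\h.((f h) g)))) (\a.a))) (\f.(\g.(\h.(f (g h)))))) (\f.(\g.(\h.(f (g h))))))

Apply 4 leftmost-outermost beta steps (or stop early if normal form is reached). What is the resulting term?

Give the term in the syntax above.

Answer: (((\g.(\h.(((\a.a) h) g))) (\f.(\g.(\h.(f (g h)))))) ((\f.(\g.(\h.(f (g h))))) (\f.(\g.(\h.(f (g h)))))))

Derivation:
Step 0: ((((\f.(\g.(\h.((f h) (g h))))) ((\f.(\g.(\h.((f h) g)))) (\a.a))) (\f.(\g.(\h.(f (g h)))))) (\f.(\g.(\h.(f (g h))))))
Step 1: (((\g.(\h.((((\f.(\g.(\h.((f h) g)))) (\a.a)) h) (g h)))) (\f.(\g.(\h.(f (g h)))))) (\f.(\g.(\h.(f (g h))))))
Step 2: ((\h.((((\f.(\g.(\h.((f h) g)))) (\a.a)) h) ((\f.(\g.(\h.(f (g h))))) h))) (\f.(\g.(\h.(f (g h))))))
Step 3: ((((\f.(\g.(\h.((f h) g)))) (\a.a)) (\f.(\g.(\h.(f (g h)))))) ((\f.(\g.(\h.(f (g h))))) (\f.(\g.(\h.(f (g h)))))))
Step 4: (((\g.(\h.(((\a.a) h) g))) (\f.(\g.(\h.(f (g h)))))) ((\f.(\g.(\h.(f (g h))))) (\f.(\g.(\h.(f (g h)))))))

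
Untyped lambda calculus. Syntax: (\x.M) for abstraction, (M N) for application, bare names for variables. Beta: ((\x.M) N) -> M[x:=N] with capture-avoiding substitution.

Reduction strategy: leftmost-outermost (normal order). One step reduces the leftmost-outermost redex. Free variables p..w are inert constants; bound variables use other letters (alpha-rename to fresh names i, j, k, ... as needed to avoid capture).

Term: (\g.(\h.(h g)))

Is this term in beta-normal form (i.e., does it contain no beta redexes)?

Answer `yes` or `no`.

Term: (\g.(\h.(h g)))
No beta redexes found.

Answer: yes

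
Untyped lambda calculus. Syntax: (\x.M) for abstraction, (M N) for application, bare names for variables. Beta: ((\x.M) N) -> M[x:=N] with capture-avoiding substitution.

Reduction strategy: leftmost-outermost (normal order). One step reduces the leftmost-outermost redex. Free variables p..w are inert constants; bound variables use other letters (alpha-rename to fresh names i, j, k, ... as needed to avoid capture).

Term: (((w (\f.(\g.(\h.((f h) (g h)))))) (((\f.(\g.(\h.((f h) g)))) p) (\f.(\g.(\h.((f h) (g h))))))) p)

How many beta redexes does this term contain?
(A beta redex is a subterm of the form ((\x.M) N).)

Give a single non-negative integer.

Term: (((w (\f.(\g.(\h.((f h) (g h)))))) (((\f.(\g.(\h.((f h) g)))) p) (\f.(\g.(\h.((f h) (g h))))))) p)
  Redex: ((\f.(\g.(\h.((f h) g)))) p)
Total redexes: 1

Answer: 1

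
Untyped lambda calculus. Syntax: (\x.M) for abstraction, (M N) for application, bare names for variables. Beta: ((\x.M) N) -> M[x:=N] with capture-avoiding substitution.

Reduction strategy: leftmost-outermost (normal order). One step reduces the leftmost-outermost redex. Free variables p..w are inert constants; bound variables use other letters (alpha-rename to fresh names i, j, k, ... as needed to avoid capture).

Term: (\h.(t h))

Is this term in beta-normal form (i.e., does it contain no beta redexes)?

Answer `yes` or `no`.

Term: (\h.(t h))
No beta redexes found.

Answer: yes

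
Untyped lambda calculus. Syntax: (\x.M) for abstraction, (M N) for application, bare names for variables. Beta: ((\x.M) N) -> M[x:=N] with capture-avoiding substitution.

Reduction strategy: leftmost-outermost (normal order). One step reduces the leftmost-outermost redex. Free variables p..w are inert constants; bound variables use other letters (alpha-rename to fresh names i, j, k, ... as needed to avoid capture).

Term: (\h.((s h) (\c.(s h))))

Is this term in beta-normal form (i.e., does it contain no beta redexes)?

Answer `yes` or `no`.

Term: (\h.((s h) (\c.(s h))))
No beta redexes found.

Answer: yes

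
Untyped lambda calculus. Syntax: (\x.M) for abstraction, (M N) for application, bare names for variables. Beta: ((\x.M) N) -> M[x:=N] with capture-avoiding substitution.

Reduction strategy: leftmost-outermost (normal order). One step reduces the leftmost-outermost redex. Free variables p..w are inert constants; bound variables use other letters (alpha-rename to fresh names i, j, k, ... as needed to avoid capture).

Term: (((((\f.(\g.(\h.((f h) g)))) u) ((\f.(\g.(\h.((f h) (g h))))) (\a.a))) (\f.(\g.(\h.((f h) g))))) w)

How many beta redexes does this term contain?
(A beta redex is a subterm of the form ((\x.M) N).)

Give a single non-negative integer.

Term: (((((\f.(\g.(\h.((f h) g)))) u) ((\f.(\g.(\h.((f h) (g h))))) (\a.a))) (\f.(\g.(\h.((f h) g))))) w)
  Redex: ((\f.(\g.(\h.((f h) g)))) u)
  Redex: ((\f.(\g.(\h.((f h) (g h))))) (\a.a))
Total redexes: 2

Answer: 2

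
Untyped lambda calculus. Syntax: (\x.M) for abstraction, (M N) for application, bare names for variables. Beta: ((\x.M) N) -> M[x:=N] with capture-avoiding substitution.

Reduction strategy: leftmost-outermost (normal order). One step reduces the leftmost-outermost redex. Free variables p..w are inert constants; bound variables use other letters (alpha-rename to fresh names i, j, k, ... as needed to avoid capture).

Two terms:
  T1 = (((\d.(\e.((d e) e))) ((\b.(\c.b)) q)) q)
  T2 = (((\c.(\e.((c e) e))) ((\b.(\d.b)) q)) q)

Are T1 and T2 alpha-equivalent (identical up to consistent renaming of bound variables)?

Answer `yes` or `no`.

Answer: yes

Derivation:
Term 1: (((\d.(\e.((d e) e))) ((\b.(\c.b)) q)) q)
Term 2: (((\c.(\e.((c e) e))) ((\b.(\d.b)) q)) q)
Alpha-equivalence: compare structure up to binder renaming.
Result: True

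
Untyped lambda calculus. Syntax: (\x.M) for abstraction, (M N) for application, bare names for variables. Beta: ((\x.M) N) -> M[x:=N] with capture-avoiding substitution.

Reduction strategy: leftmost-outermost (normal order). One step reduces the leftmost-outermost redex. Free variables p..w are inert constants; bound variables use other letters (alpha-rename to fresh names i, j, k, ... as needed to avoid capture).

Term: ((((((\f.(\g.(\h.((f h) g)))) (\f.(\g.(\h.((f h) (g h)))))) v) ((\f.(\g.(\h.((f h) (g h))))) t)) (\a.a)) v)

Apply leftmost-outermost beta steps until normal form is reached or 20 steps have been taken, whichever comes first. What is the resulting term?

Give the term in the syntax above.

Step 0: ((((((\f.(\g.(\h.((f h) g)))) (\f.(\g.(\h.((f h) (g h)))))) v) ((\f.(\g.(\h.((f h) (g h))))) t)) (\a.a)) v)
Step 1: (((((\g.(\h.(((\f.(\g.(\h.((f h) (g h))))) h) g))) v) ((\f.(\g.(\h.((f h) (g h))))) t)) (\a.a)) v)
Step 2: ((((\h.(((\f.(\g.(\h.((f h) (g h))))) h) v)) ((\f.(\g.(\h.((f h) (g h))))) t)) (\a.a)) v)
Step 3: (((((\f.(\g.(\h.((f h) (g h))))) ((\f.(\g.(\h.((f h) (g h))))) t)) v) (\a.a)) v)
Step 4: ((((\g.(\h.((((\f.(\g.(\h.((f h) (g h))))) t) h) (g h)))) v) (\a.a)) v)
Step 5: (((\h.((((\f.(\g.(\h.((f h) (g h))))) t) h) (v h))) (\a.a)) v)
Step 6: (((((\f.(\g.(\h.((f h) (g h))))) t) (\a.a)) (v (\a.a))) v)
Step 7: ((((\g.(\h.((t h) (g h)))) (\a.a)) (v (\a.a))) v)
Step 8: (((\h.((t h) ((\a.a) h))) (v (\a.a))) v)
Step 9: (((t (v (\a.a))) ((\a.a) (v (\a.a)))) v)
Step 10: (((t (v (\a.a))) (v (\a.a))) v)

Answer: (((t (v (\a.a))) (v (\a.a))) v)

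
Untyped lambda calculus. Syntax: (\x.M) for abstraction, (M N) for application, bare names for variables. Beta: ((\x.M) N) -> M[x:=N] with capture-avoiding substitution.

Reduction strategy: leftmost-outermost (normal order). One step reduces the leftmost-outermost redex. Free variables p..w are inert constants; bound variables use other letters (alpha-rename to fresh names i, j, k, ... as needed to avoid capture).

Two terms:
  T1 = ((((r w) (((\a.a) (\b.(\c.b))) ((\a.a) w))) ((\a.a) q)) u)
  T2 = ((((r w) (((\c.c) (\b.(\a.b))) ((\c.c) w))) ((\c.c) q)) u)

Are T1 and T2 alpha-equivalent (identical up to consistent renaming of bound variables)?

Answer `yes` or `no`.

Answer: yes

Derivation:
Term 1: ((((r w) (((\a.a) (\b.(\c.b))) ((\a.a) w))) ((\a.a) q)) u)
Term 2: ((((r w) (((\c.c) (\b.(\a.b))) ((\c.c) w))) ((\c.c) q)) u)
Alpha-equivalence: compare structure up to binder renaming.
Result: True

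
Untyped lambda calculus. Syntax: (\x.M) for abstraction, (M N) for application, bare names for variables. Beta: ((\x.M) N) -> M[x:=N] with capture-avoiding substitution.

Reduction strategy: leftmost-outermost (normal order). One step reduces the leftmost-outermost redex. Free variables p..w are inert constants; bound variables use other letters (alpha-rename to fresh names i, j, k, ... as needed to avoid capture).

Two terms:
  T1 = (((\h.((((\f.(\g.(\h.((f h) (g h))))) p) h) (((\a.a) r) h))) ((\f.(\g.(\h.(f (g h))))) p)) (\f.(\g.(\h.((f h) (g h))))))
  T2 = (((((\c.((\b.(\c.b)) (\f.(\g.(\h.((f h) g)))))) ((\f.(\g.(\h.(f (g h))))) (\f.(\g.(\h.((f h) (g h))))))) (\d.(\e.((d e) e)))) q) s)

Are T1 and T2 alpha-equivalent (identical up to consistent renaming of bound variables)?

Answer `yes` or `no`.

Answer: no

Derivation:
Term 1: (((\h.((((\f.(\g.(\h.((f h) (g h))))) p) h) (((\a.a) r) h))) ((\f.(\g.(\h.(f (g h))))) p)) (\f.(\g.(\h.((f h) (g h))))))
Term 2: (((((\c.((\b.(\c.b)) (\f.(\g.(\h.((f h) g)))))) ((\f.(\g.(\h.(f (g h))))) (\f.(\g.(\h.((f h) (g h))))))) (\d.(\e.((d e) e)))) q) s)
Alpha-equivalence: compare structure up to binder renaming.
Result: False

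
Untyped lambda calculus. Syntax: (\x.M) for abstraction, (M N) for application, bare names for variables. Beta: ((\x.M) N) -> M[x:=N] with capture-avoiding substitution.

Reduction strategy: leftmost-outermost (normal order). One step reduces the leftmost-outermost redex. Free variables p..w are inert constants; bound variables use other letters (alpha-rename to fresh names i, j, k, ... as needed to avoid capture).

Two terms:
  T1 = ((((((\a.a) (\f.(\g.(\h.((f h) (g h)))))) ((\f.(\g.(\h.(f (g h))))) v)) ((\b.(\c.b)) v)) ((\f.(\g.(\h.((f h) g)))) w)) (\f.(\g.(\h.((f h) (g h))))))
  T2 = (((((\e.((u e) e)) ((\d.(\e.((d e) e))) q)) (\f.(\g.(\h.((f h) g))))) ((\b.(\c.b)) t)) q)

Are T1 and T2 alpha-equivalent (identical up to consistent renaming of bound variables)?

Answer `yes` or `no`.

Term 1: ((((((\a.a) (\f.(\g.(\h.((f h) (g h)))))) ((\f.(\g.(\h.(f (g h))))) v)) ((\b.(\c.b)) v)) ((\f.(\g.(\h.((f h) g)))) w)) (\f.(\g.(\h.((f h) (g h))))))
Term 2: (((((\e.((u e) e)) ((\d.(\e.((d e) e))) q)) (\f.(\g.(\h.((f h) g))))) ((\b.(\c.b)) t)) q)
Alpha-equivalence: compare structure up to binder renaming.
Result: False

Answer: no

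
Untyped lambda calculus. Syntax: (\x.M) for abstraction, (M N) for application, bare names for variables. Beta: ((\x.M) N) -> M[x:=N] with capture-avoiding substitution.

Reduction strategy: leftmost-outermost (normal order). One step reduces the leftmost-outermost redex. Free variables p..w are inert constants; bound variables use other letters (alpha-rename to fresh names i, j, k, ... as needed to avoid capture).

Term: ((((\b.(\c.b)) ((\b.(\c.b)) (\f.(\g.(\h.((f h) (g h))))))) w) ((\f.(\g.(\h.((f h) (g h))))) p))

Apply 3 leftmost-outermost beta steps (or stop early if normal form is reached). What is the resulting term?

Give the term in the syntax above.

Answer: ((\c.(\f.(\g.(\h.((f h) (g h)))))) ((\f.(\g.(\h.((f h) (g h))))) p))

Derivation:
Step 0: ((((\b.(\c.b)) ((\b.(\c.b)) (\f.(\g.(\h.((f h) (g h))))))) w) ((\f.(\g.(\h.((f h) (g h))))) p))
Step 1: (((\c.((\b.(\c.b)) (\f.(\g.(\h.((f h) (g h))))))) w) ((\f.(\g.(\h.((f h) (g h))))) p))
Step 2: (((\b.(\c.b)) (\f.(\g.(\h.((f h) (g h)))))) ((\f.(\g.(\h.((f h) (g h))))) p))
Step 3: ((\c.(\f.(\g.(\h.((f h) (g h)))))) ((\f.(\g.(\h.((f h) (g h))))) p))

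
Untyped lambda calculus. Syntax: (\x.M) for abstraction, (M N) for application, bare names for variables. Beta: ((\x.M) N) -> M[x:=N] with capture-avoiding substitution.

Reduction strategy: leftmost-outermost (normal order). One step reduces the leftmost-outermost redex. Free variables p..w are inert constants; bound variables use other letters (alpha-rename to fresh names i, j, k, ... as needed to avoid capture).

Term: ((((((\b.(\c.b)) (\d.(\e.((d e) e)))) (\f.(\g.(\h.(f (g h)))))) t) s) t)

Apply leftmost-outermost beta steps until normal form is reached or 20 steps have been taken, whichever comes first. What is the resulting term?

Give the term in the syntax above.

Step 0: ((((((\b.(\c.b)) (\d.(\e.((d e) e)))) (\f.(\g.(\h.(f (g h)))))) t) s) t)
Step 1: (((((\c.(\d.(\e.((d e) e)))) (\f.(\g.(\h.(f (g h)))))) t) s) t)
Step 2: ((((\d.(\e.((d e) e))) t) s) t)
Step 3: (((\e.((t e) e)) s) t)
Step 4: (((t s) s) t)

Answer: (((t s) s) t)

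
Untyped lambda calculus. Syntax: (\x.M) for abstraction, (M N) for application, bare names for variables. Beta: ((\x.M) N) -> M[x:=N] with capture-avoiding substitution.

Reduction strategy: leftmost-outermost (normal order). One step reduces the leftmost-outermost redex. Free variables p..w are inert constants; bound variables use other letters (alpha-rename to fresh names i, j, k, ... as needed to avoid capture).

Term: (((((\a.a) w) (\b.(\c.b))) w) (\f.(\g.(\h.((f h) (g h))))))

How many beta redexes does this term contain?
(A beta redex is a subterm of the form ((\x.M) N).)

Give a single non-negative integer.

Answer: 1

Derivation:
Term: (((((\a.a) w) (\b.(\c.b))) w) (\f.(\g.(\h.((f h) (g h))))))
  Redex: ((\a.a) w)
Total redexes: 1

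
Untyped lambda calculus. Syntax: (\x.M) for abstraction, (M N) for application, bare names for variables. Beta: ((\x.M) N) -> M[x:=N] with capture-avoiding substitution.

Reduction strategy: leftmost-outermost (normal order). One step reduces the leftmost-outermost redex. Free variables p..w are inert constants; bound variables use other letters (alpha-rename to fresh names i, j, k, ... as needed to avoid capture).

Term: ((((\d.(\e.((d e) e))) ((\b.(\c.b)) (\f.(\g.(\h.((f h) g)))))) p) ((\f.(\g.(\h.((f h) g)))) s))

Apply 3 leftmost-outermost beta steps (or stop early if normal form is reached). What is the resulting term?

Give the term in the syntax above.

Step 0: ((((\d.(\e.((d e) e))) ((\b.(\c.b)) (\f.(\g.(\h.((f h) g)))))) p) ((\f.(\g.(\h.((f h) g)))) s))
Step 1: (((\e.((((\b.(\c.b)) (\f.(\g.(\h.((f h) g))))) e) e)) p) ((\f.(\g.(\h.((f h) g)))) s))
Step 2: (((((\b.(\c.b)) (\f.(\g.(\h.((f h) g))))) p) p) ((\f.(\g.(\h.((f h) g)))) s))
Step 3: ((((\c.(\f.(\g.(\h.((f h) g))))) p) p) ((\f.(\g.(\h.((f h) g)))) s))

Answer: ((((\c.(\f.(\g.(\h.((f h) g))))) p) p) ((\f.(\g.(\h.((f h) g)))) s))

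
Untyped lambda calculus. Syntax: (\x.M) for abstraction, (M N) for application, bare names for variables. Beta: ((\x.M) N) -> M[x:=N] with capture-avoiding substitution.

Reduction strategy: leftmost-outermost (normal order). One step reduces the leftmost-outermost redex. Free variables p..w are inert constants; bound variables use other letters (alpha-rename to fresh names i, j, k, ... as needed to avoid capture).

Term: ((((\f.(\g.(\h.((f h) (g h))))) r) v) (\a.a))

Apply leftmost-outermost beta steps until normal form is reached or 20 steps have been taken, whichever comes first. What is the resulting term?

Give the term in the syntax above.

Answer: ((r (\a.a)) (v (\a.a)))

Derivation:
Step 0: ((((\f.(\g.(\h.((f h) (g h))))) r) v) (\a.a))
Step 1: (((\g.(\h.((r h) (g h)))) v) (\a.a))
Step 2: ((\h.((r h) (v h))) (\a.a))
Step 3: ((r (\a.a)) (v (\a.a)))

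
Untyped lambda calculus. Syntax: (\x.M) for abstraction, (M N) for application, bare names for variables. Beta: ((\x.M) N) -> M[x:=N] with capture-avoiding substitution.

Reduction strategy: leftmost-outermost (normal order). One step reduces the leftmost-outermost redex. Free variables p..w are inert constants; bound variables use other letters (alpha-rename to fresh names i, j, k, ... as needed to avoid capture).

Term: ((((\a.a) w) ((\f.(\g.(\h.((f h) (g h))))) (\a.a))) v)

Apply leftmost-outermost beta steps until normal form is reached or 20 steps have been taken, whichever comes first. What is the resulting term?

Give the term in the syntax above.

Step 0: ((((\a.a) w) ((\f.(\g.(\h.((f h) (g h))))) (\a.a))) v)
Step 1: ((w ((\f.(\g.(\h.((f h) (g h))))) (\a.a))) v)
Step 2: ((w (\g.(\h.(((\a.a) h) (g h))))) v)
Step 3: ((w (\g.(\h.(h (g h))))) v)

Answer: ((w (\g.(\h.(h (g h))))) v)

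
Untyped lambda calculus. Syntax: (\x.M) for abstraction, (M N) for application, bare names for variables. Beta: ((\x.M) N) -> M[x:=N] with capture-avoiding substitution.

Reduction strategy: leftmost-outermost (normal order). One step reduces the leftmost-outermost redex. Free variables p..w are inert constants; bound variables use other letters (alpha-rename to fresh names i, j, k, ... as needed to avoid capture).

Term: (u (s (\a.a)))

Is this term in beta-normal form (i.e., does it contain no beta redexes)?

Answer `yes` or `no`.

Term: (u (s (\a.a)))
No beta redexes found.

Answer: yes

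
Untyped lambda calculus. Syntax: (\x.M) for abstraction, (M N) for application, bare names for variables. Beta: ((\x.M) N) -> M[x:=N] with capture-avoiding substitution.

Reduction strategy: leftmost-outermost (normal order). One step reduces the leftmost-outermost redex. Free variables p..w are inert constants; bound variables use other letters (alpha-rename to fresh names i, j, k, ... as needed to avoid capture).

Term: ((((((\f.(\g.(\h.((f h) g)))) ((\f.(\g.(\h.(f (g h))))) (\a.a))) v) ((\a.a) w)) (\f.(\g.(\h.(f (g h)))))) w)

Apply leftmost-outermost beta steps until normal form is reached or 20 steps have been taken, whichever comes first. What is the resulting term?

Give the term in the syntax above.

Answer: (((w v) (\f.(\g.(\h.(f (g h)))))) w)

Derivation:
Step 0: ((((((\f.(\g.(\h.((f h) g)))) ((\f.(\g.(\h.(f (g h))))) (\a.a))) v) ((\a.a) w)) (\f.(\g.(\h.(f (g h)))))) w)
Step 1: (((((\g.(\h.((((\f.(\g.(\h.(f (g h))))) (\a.a)) h) g))) v) ((\a.a) w)) (\f.(\g.(\h.(f (g h)))))) w)
Step 2: ((((\h.((((\f.(\g.(\h.(f (g h))))) (\a.a)) h) v)) ((\a.a) w)) (\f.(\g.(\h.(f (g h)))))) w)
Step 3: ((((((\f.(\g.(\h.(f (g h))))) (\a.a)) ((\a.a) w)) v) (\f.(\g.(\h.(f (g h)))))) w)
Step 4: (((((\g.(\h.((\a.a) (g h)))) ((\a.a) w)) v) (\f.(\g.(\h.(f (g h)))))) w)
Step 5: ((((\h.((\a.a) (((\a.a) w) h))) v) (\f.(\g.(\h.(f (g h)))))) w)
Step 6: ((((\a.a) (((\a.a) w) v)) (\f.(\g.(\h.(f (g h)))))) w)
Step 7: (((((\a.a) w) v) (\f.(\g.(\h.(f (g h)))))) w)
Step 8: (((w v) (\f.(\g.(\h.(f (g h)))))) w)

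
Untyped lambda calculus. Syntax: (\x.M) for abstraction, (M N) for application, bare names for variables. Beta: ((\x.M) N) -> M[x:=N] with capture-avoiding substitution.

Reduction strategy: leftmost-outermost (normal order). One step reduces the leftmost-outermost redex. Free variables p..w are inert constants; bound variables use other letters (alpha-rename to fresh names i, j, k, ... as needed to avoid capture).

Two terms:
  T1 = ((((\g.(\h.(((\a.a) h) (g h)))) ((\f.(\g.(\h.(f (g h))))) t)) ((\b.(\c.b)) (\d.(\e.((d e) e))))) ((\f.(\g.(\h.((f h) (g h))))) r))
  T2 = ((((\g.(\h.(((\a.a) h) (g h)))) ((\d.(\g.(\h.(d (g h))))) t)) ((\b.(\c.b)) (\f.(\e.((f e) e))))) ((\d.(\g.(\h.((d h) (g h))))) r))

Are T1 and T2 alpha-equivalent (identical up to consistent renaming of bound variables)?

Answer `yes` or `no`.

Answer: yes

Derivation:
Term 1: ((((\g.(\h.(((\a.a) h) (g h)))) ((\f.(\g.(\h.(f (g h))))) t)) ((\b.(\c.b)) (\d.(\e.((d e) e))))) ((\f.(\g.(\h.((f h) (g h))))) r))
Term 2: ((((\g.(\h.(((\a.a) h) (g h)))) ((\d.(\g.(\h.(d (g h))))) t)) ((\b.(\c.b)) (\f.(\e.((f e) e))))) ((\d.(\g.(\h.((d h) (g h))))) r))
Alpha-equivalence: compare structure up to binder renaming.
Result: True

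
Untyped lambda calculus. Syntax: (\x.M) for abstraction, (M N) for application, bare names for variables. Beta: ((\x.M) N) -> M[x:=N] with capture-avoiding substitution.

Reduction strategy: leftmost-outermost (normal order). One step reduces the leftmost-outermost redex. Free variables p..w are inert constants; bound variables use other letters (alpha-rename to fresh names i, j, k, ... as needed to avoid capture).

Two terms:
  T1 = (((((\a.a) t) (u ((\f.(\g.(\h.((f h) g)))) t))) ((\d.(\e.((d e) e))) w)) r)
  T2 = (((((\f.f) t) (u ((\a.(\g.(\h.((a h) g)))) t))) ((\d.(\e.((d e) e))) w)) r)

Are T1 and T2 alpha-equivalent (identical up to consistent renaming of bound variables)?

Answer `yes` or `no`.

Term 1: (((((\a.a) t) (u ((\f.(\g.(\h.((f h) g)))) t))) ((\d.(\e.((d e) e))) w)) r)
Term 2: (((((\f.f) t) (u ((\a.(\g.(\h.((a h) g)))) t))) ((\d.(\e.((d e) e))) w)) r)
Alpha-equivalence: compare structure up to binder renaming.
Result: True

Answer: yes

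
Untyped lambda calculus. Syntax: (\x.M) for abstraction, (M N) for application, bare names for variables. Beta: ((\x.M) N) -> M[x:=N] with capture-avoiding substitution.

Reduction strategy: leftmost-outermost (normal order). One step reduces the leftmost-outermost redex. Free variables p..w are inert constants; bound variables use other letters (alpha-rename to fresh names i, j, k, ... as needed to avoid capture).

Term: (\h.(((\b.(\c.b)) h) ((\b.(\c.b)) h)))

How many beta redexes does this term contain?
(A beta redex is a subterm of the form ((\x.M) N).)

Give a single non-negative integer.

Term: (\h.(((\b.(\c.b)) h) ((\b.(\c.b)) h)))
  Redex: ((\b.(\c.b)) h)
  Redex: ((\b.(\c.b)) h)
Total redexes: 2

Answer: 2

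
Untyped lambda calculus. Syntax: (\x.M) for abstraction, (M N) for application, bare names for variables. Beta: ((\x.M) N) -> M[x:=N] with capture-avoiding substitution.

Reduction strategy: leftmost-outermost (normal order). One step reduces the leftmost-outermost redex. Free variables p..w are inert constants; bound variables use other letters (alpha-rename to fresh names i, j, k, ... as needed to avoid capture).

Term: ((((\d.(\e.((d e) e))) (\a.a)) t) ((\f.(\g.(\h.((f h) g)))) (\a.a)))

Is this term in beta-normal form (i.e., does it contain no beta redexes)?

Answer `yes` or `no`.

Term: ((((\d.(\e.((d e) e))) (\a.a)) t) ((\f.(\g.(\h.((f h) g)))) (\a.a)))
Found 2 beta redex(es).

Answer: no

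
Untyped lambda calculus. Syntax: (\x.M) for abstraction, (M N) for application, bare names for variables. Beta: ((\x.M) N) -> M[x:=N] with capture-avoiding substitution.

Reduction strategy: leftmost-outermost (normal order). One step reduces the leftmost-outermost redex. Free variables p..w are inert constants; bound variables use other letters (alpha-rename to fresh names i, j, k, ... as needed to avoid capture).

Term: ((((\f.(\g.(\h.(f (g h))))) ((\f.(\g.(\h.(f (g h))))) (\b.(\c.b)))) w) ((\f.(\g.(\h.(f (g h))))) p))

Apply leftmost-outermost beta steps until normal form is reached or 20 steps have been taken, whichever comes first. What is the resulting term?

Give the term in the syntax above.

Step 0: ((((\f.(\g.(\h.(f (g h))))) ((\f.(\g.(\h.(f (g h))))) (\b.(\c.b)))) w) ((\f.(\g.(\h.(f (g h))))) p))
Step 1: (((\g.(\h.(((\f.(\g.(\h.(f (g h))))) (\b.(\c.b))) (g h)))) w) ((\f.(\g.(\h.(f (g h))))) p))
Step 2: ((\h.(((\f.(\g.(\h.(f (g h))))) (\b.(\c.b))) (w h))) ((\f.(\g.(\h.(f (g h))))) p))
Step 3: (((\f.(\g.(\h.(f (g h))))) (\b.(\c.b))) (w ((\f.(\g.(\h.(f (g h))))) p)))
Step 4: ((\g.(\h.((\b.(\c.b)) (g h)))) (w ((\f.(\g.(\h.(f (g h))))) p)))
Step 5: (\h.((\b.(\c.b)) ((w ((\f.(\g.(\h.(f (g h))))) p)) h)))
Step 6: (\h.(\c.((w ((\f.(\g.(\h.(f (g h))))) p)) h)))
Step 7: (\h.(\c.((w (\g.(\h.(p (g h))))) h)))

Answer: (\h.(\c.((w (\g.(\h.(p (g h))))) h)))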